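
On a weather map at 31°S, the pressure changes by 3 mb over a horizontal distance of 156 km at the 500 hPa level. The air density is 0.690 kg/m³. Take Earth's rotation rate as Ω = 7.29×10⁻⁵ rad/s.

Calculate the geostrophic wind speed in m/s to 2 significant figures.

Coriolis parameter at 31°S:
f = 2Ω sin φ = 2 × 7.29×10⁻⁵ × sin 31° = 7.51×10⁻⁵ s⁻¹
Pressure gradient: |∂P/∂n| = 300 Pa / 156000 m = 1.92×10⁻³ Pa/m
Geostrophic balance (pressure-gradient force = Coriolis force):
V_g = (1/(fρ)) |∂P/∂n| = 1.92×10⁻³ / (7.51×10⁻⁵ × 0.690) = 37.1 m/s

37 m/s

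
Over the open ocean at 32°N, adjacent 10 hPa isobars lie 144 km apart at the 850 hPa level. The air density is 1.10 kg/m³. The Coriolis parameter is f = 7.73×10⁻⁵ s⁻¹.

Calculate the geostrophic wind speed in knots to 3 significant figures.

159 knots

Pressure gradient: |∂P/∂n| = 1000 Pa / 144000 m = 6.94×10⁻³ Pa/m
Geostrophic balance (pressure-gradient force = Coriolis force):
V_g = (1/(fρ)) |∂P/∂n| = 6.94×10⁻³ / (7.73×10⁻⁵ × 1.10) = 81.7 m/s
Converting: 81.7 m/s × 1.944 = 159 knots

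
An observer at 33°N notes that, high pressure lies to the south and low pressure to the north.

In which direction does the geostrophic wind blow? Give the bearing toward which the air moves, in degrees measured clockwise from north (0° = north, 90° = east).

The pressure-gradient force points toward the north (bearing 000°).
Geostrophic balance: in the Northern Hemisphere the Coriolis force deflects motion to the right, so the geostrophic wind blows 90° to the right of the pressure-gradient force (low pressure on the left).
Rotating 000° by 90° clockwise gives 090° — the wind blows toward the east.

090°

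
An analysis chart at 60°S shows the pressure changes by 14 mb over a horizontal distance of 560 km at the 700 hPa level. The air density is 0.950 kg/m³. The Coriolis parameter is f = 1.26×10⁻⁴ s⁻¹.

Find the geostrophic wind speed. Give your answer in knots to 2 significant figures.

41 knots

Pressure gradient: |∂P/∂n| = 1400 Pa / 560000 m = 2.50×10⁻³ Pa/m
Geostrophic balance (pressure-gradient force = Coriolis force):
V_g = (1/(fρ)) |∂P/∂n| = 2.50×10⁻³ / (1.26×10⁻⁴ × 0.950) = 20.9 m/s
Converting: 20.9 m/s × 1.944 = 41 knots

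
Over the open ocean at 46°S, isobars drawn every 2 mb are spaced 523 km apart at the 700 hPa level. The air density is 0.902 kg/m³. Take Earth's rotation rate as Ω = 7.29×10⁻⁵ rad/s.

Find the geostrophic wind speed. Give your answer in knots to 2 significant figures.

Coriolis parameter at 46°S:
f = 2Ω sin φ = 2 × 7.29×10⁻⁵ × sin 46° = 1.05×10⁻⁴ s⁻¹
Pressure gradient: |∂P/∂n| = 200 Pa / 523000 m = 3.82×10⁻⁴ Pa/m
Geostrophic balance (pressure-gradient force = Coriolis force):
V_g = (1/(fρ)) |∂P/∂n| = 3.82×10⁻⁴ / (1.05×10⁻⁴ × 0.902) = 4.04 m/s
Converting: 4.04 m/s × 1.944 = 7.9 knots

7.9 knots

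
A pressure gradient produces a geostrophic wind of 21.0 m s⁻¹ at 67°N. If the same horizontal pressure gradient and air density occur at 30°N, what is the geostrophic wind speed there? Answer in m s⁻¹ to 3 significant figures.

With the same pressure gradient and density, V_g ∝ 1/f ∝ 1/sin φ.
V₂ = V₁ · sin φ₁ / sin φ₂ = 21.0 × sin 67° / sin 30°
V₂ = 21.0 × 0.9205/0.5000 = 38.7 m s⁻¹

38.7 m s⁻¹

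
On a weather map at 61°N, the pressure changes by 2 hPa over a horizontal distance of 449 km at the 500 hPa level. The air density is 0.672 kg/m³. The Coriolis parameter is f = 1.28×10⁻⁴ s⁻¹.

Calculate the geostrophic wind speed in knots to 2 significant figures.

10 knots

Pressure gradient: |∂P/∂n| = 200 Pa / 449000 m = 4.45×10⁻⁴ Pa/m
Geostrophic balance (pressure-gradient force = Coriolis force):
V_g = (1/(fρ)) |∂P/∂n| = 4.45×10⁻⁴ / (1.28×10⁻⁴ × 0.672) = 5.18 m/s
Converting: 5.18 m/s × 1.944 = 10 knots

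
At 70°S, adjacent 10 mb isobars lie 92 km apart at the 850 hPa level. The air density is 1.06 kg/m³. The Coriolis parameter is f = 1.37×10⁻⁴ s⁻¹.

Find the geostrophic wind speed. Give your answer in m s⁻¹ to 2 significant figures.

Pressure gradient: |∂P/∂n| = 1000 Pa / 92000 m = 1.09×10⁻² Pa/m
Geostrophic balance (pressure-gradient force = Coriolis force):
V_g = (1/(fρ)) |∂P/∂n| = 1.09×10⁻² / (1.37×10⁻⁴ × 1.06) = 74.8 m/s

75 m s⁻¹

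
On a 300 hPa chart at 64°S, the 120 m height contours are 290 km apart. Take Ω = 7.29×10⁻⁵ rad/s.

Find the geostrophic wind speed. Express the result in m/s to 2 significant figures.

31 m/s

Coriolis parameter at 64°S:
f = 2Ω sin φ = 2 × 7.29×10⁻⁵ × sin 64° = 1.31×10⁻⁴ s⁻¹
Height gradient: |∂Z/∂n| = 120 m / 290000 m = 4.14×10⁻⁴
On a pressure surface, geostrophic balance gives V_g = (g/f)|∂Z/∂n|:
V_g = 9.81 × 4.14×10⁻⁴ / 1.31×10⁻⁴ = 31.0 m/s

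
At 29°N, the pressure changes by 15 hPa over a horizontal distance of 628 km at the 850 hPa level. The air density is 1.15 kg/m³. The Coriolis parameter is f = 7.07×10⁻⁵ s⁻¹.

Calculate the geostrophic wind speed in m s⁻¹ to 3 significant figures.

29.4 m s⁻¹

Pressure gradient: |∂P/∂n| = 1500 Pa / 628000 m = 2.39×10⁻³ Pa/m
Geostrophic balance (pressure-gradient force = Coriolis force):
V_g = (1/(fρ)) |∂P/∂n| = 2.39×10⁻³ / (7.07×10⁻⁵ × 1.15) = 29.4 m/s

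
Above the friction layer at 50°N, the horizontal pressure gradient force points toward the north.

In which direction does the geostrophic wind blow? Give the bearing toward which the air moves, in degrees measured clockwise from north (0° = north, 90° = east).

The pressure-gradient force points toward the north (bearing 000°).
Geostrophic balance: in the Northern Hemisphere the Coriolis force deflects motion to the right, so the geostrophic wind blows 90° to the right of the pressure-gradient force (low pressure on the left).
Rotating 000° by 90° clockwise gives 090° — the wind blows toward the east.

090°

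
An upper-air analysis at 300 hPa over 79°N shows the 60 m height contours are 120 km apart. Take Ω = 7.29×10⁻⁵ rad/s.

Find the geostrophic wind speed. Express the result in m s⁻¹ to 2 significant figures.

Coriolis parameter at 79°N:
f = 2Ω sin φ = 2 × 7.29×10⁻⁵ × sin 79° = 1.43×10⁻⁴ s⁻¹
Height gradient: |∂Z/∂n| = 60 m / 120000 m = 5.00×10⁻⁴
On a pressure surface, geostrophic balance gives V_g = (g/f)|∂Z/∂n|:
V_g = 9.81 × 5.00×10⁻⁴ / 1.43×10⁻⁴ = 34.3 m/s

34 m s⁻¹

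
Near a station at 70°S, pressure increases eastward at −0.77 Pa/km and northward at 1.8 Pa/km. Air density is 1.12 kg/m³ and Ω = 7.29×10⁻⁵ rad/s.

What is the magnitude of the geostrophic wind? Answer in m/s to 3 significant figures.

Coriolis parameter at 70°S:
f = 2Ω sin φ = 2 × 7.29×10⁻⁵ × sin 70° = 1.37×10⁻⁴ s⁻¹
In the Southern Hemisphere f is negative: f = −1.37×10⁻⁴ s⁻¹.
Component geostrophic relations (x east, y north):
u_g = −(1/(fρ)) ∂P/∂y,  v_g = (1/(fρ)) ∂P/∂x
u_g = −(1.8×10⁻³)/(−1.37×10⁻⁴ × 1.12) = 11.7 m/s;  v_g = (−0.77×10⁻³)/(−1.37×10⁻⁴ × 1.12) = 5.02 m/s
|V_g| = √(u_g² + v_g²) = 12.8 m/s

12.8 m/s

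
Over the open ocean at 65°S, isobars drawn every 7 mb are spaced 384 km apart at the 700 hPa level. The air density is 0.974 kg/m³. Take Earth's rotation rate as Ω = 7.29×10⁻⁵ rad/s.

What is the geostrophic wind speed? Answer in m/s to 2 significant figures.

14 m/s

Coriolis parameter at 65°S:
f = 2Ω sin φ = 2 × 7.29×10⁻⁵ × sin 65° = 1.32×10⁻⁴ s⁻¹
Pressure gradient: |∂P/∂n| = 700 Pa / 384000 m = 1.82×10⁻³ Pa/m
Geostrophic balance (pressure-gradient force = Coriolis force):
V_g = (1/(fρ)) |∂P/∂n| = 1.82×10⁻³ / (1.32×10⁻⁴ × 0.974) = 14.2 m/s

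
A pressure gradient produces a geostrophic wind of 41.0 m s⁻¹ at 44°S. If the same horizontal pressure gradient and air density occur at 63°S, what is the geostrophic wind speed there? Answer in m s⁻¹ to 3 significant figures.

With the same pressure gradient and density, V_g ∝ 1/f ∝ 1/sin φ.
V₂ = V₁ · sin φ₁ / sin φ₂ = 41.0 × sin 44° / sin 63°
V₂ = 41.0 × 0.6947/0.8910 = 32.0 m s⁻¹

32.0 m s⁻¹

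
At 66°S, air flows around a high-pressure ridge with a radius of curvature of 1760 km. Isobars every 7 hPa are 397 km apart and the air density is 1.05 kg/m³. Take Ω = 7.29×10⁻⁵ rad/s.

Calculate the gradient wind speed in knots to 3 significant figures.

26.0 knots

Coriolis parameter at 66°S:
f = 2Ω sin φ = 2 × 7.29×10⁻⁵ × sin 66° = 1.33×10⁻⁴ s⁻¹
Pressure gradient: |∂P/∂n| = 700 Pa / 397000 m = 1.76×10⁻³ Pa/m
Geostrophic speed: V_g = |∂P/∂n|/(fρ) = 1.76×10⁻³/(1.33×10⁻⁴ × 1.05) = 12.6 m/s
Around a high, pressure-gradient force acts outward with centrifugal, so Coriolis balances both:
fV = (1/ρ)|∂P/∂n| + V²/R  →  V² − fR·V + fR·V_g = 0
With fR = 1.33×10⁻⁴ × 1760×10³ m = 234 m/s:
V = [fR − √((fR)² − 4 fR V_g)]/2 = [234 − √(234² − 4×234×12.6)]/2 = 13.4 m/s
Supergeostrophic (V > V_g = 12.6 m/s), as expected around a high.
Converting: 13.4 m/s × 1.944 = 26.0 knots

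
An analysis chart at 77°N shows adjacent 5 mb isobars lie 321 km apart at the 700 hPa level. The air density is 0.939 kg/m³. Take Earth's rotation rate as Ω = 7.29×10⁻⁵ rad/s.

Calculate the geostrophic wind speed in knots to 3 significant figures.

22.7 knots

Coriolis parameter at 77°N:
f = 2Ω sin φ = 2 × 7.29×10⁻⁵ × sin 77° = 1.42×10⁻⁴ s⁻¹
Pressure gradient: |∂P/∂n| = 500 Pa / 321000 m = 1.56×10⁻³ Pa/m
Geostrophic balance (pressure-gradient force = Coriolis force):
V_g = (1/(fρ)) |∂P/∂n| = 1.56×10⁻³ / (1.42×10⁻⁴ × 0.939) = 11.7 m/s
Converting: 11.7 m/s × 1.944 = 22.7 knots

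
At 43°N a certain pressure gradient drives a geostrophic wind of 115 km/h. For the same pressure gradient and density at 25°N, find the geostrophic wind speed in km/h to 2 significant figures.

With the same pressure gradient and density, V_g ∝ 1/f ∝ 1/sin φ.
V₂ = V₁ · sin φ₁ / sin φ₂ = 115 × sin 43° / sin 25°
V₂ = 115 × 0.6820/0.4226 = 190 km/h

190 km/h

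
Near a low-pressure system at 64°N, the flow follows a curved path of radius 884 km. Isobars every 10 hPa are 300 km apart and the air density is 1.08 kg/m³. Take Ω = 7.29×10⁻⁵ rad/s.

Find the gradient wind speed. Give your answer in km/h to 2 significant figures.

Coriolis parameter at 64°N:
f = 2Ω sin φ = 2 × 7.29×10⁻⁵ × sin 64° = 1.31×10⁻⁴ s⁻¹
Pressure gradient: |∂P/∂n| = 1000 Pa / 300000 m = 3.33×10⁻³ Pa/m
Geostrophic speed: V_g = |∂P/∂n|/(fρ) = 3.33×10⁻³/(1.31×10⁻⁴ × 1.08) = 23.6 m/s
Around a low, centrifugal force acts outward with Coriolis, so pressure-gradient force balances both:
(1/ρ)|∂P/∂n| = fV + V²/R  →  V² + fR·V − fR·V_g = 0
With fR = 1.31×10⁻⁴ × 884×10³ m = 116 m/s:
V = [−fR + √((fR)² + 4 fR V_g)]/2 = [−116 + √(116² + 4×116×23.6)]/2 = 20.1 m/s
Subgeostrophic (V < V_g = 23.6 m/s), as expected around a low.
Converting: 20.1 m/s × 3.6 = 72 km/h

72 km/h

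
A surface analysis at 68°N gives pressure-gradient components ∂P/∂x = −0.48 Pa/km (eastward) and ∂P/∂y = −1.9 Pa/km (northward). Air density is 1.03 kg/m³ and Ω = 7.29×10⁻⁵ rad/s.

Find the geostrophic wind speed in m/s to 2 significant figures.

Coriolis parameter at 68°N:
f = 2Ω sin φ = 2 × 7.29×10⁻⁵ × sin 68° = 1.35×10⁻⁴ s⁻¹
Component geostrophic relations (x east, y north):
u_g = −(1/(fρ)) ∂P/∂y,  v_g = (1/(fρ)) ∂P/∂x
u_g = −(−1.9×10⁻³)/(1.35×10⁻⁴ × 1.03) = 13.6 m/s;  v_g = (−0.48×10⁻³)/(1.35×10⁻⁴ × 1.03) = −3.45 m/s
|V_g| = √(u_g² + v_g²) = 14.1 m/s

14 m/s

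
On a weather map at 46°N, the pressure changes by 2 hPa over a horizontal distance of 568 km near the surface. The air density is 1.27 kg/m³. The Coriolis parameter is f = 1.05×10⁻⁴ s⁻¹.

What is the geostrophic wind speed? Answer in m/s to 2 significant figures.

Pressure gradient: |∂P/∂n| = 200 Pa / 568000 m = 3.52×10⁻⁴ Pa/m
Geostrophic balance (pressure-gradient force = Coriolis force):
V_g = (1/(fρ)) |∂P/∂n| = 3.52×10⁻⁴ / (1.05×10⁻⁴ × 1.27) = 2.64 m/s

2.6 m/s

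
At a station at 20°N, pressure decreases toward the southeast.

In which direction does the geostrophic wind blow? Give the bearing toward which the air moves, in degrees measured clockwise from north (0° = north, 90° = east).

225°

The pressure-gradient force points toward the southeast (bearing 135°).
Geostrophic balance: in the Northern Hemisphere the Coriolis force deflects motion to the right, so the geostrophic wind blows 90° to the right of the pressure-gradient force (low pressure on the left).
Rotating 135° by 90° clockwise gives 225° — the wind blows toward the southwest.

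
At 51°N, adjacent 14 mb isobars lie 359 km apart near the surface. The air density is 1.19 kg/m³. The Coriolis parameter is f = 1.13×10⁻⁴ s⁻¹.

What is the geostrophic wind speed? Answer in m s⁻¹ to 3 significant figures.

Pressure gradient: |∂P/∂n| = 1400 Pa / 359000 m = 3.90×10⁻³ Pa/m
Geostrophic balance (pressure-gradient force = Coriolis force):
V_g = (1/(fρ)) |∂P/∂n| = 3.90×10⁻³ / (1.13×10⁻⁴ × 1.19) = 29.0 m/s

29.0 m s⁻¹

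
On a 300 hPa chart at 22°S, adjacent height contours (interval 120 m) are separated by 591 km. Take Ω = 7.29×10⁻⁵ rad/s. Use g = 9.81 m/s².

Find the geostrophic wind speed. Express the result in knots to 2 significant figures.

71 knots

Coriolis parameter at 22°S:
f = 2Ω sin φ = 2 × 7.29×10⁻⁵ × sin 22° = 5.46×10⁻⁵ s⁻¹
Height gradient: |∂Z/∂n| = 120 m / 591000 m = 2.03×10⁻⁴
On a pressure surface, geostrophic balance gives V_g = (g/f)|∂Z/∂n|:
V_g = 9.81 × 2.03×10⁻⁴ / 5.46×10⁻⁵ = 36.5 m/s
Converting: 36.5 m/s × 1.944 = 71 knots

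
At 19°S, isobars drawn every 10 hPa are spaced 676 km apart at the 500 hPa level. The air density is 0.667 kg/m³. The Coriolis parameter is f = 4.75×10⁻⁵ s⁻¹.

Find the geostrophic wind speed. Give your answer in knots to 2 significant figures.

Pressure gradient: |∂P/∂n| = 1000 Pa / 676000 m = 1.48×10⁻³ Pa/m
Geostrophic balance (pressure-gradient force = Coriolis force):
V_g = (1/(fρ)) |∂P/∂n| = 1.48×10⁻³ / (4.75×10⁻⁵ × 0.667) = 46.7 m/s
Converting: 46.7 m/s × 1.944 = 91 knots

91 knots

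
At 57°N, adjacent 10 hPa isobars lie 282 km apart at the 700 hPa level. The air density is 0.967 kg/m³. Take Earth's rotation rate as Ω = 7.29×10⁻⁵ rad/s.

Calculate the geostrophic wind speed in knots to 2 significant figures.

58 knots

Coriolis parameter at 57°N:
f = 2Ω sin φ = 2 × 7.29×10⁻⁵ × sin 57° = 1.22×10⁻⁴ s⁻¹
Pressure gradient: |∂P/∂n| = 1000 Pa / 282000 m = 3.55×10⁻³ Pa/m
Geostrophic balance (pressure-gradient force = Coriolis force):
V_g = (1/(fρ)) |∂P/∂n| = 3.55×10⁻³ / (1.22×10⁻⁴ × 0.967) = 30.0 m/s
Converting: 30.0 m/s × 1.944 = 58 knots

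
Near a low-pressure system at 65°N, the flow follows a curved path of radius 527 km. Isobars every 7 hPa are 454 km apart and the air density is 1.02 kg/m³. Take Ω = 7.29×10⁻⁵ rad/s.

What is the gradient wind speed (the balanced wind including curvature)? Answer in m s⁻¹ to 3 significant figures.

Coriolis parameter at 65°N:
f = 2Ω sin φ = 2 × 7.29×10⁻⁵ × sin 65° = 1.32×10⁻⁴ s⁻¹
Pressure gradient: |∂P/∂n| = 700 Pa / 454000 m = 1.54×10⁻³ Pa/m
Geostrophic speed: V_g = |∂P/∂n|/(fρ) = 1.54×10⁻³/(1.32×10⁻⁴ × 1.02) = 11.4 m/s
Around a low, centrifugal force acts outward with Coriolis, so pressure-gradient force balances both:
(1/ρ)|∂P/∂n| = fV + V²/R  →  V² + fR·V − fR·V_g = 0
With fR = 1.32×10⁻⁴ × 527×10³ m = 69.6 m/s:
V = [−fR + √((fR)² + 4 fR V_g)]/2 = [−69.6 + √(69.6² + 4×69.6×11.4)]/2 = 10 m/s
Subgeostrophic (V < V_g = 11.4 m/s), as expected around a low.

10.0 m s⁻¹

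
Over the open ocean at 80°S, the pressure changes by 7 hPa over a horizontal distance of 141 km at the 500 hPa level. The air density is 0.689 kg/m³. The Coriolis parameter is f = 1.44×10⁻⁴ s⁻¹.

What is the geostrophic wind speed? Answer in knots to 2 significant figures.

97 knots

Pressure gradient: |∂P/∂n| = 700 Pa / 141000 m = 4.96×10⁻³ Pa/m
Geostrophic balance (pressure-gradient force = Coriolis force):
V_g = (1/(fρ)) |∂P/∂n| = 4.96×10⁻³ / (1.44×10⁻⁴ × 0.689) = 50.0 m/s
Converting: 50.0 m/s × 1.944 = 97 knots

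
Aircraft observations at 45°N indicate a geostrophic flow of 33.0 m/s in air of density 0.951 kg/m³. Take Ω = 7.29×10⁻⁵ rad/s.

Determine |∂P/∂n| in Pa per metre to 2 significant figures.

3.2×10⁻³ Pa/m

Coriolis parameter at 45°N:
f = 2Ω sin φ = 2 × 7.29×10⁻⁵ × sin 45° = 1.03×10⁻⁴ s⁻¹
Geostrophic balance rearranged: |∂P/∂n| = f ρ V_g
|∂P/∂n| = 1.03×10⁻⁴ × 0.951 × 33.0 = 3.24×10⁻³ Pa/m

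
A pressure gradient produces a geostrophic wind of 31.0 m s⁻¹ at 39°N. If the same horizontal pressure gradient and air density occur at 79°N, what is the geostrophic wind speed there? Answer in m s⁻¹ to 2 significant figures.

With the same pressure gradient and density, V_g ∝ 1/f ∝ 1/sin φ.
V₂ = V₁ · sin φ₁ / sin φ₂ = 31.0 × sin 39° / sin 79°
V₂ = 31.0 × 0.6293/0.9816 = 20 m s⁻¹

20 m s⁻¹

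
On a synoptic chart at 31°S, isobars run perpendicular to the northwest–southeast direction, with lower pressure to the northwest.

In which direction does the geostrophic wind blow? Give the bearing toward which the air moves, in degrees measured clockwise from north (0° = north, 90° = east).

The pressure-gradient force points toward the northwest (bearing 315°).
Geostrophic balance: in the Southern Hemisphere the Coriolis force deflects motion to the left, so the geostrophic wind blows 90° to the left of the pressure-gradient force (low pressure on the right).
Rotating 315° by 90° counterclockwise gives 225° — the wind blows toward the southwest.

225°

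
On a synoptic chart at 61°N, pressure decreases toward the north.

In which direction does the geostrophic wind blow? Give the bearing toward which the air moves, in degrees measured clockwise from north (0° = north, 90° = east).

090°

The pressure-gradient force points toward the north (bearing 000°).
Geostrophic balance: in the Northern Hemisphere the Coriolis force deflects motion to the right, so the geostrophic wind blows 90° to the right of the pressure-gradient force (low pressure on the left).
Rotating 000° by 90° clockwise gives 090° — the wind blows toward the east.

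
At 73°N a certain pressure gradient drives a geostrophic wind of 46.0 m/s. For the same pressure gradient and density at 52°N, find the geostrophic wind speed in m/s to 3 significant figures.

With the same pressure gradient and density, V_g ∝ 1/f ∝ 1/sin φ.
V₂ = V₁ · sin φ₁ / sin φ₂ = 46.0 × sin 73° / sin 52°
V₂ = 46.0 × 0.9563/0.7880 = 55.8 m/s

55.8 m/s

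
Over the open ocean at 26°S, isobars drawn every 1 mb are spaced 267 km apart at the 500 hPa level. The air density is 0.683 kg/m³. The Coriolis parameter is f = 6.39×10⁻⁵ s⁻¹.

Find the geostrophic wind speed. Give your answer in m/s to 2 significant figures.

8.6 m/s

Pressure gradient: |∂P/∂n| = 100 Pa / 267000 m = 3.75×10⁻⁴ Pa/m
Geostrophic balance (pressure-gradient force = Coriolis force):
V_g = (1/(fρ)) |∂P/∂n| = 3.75×10⁻⁴ / (6.39×10⁻⁵ × 0.683) = 8.58 m/s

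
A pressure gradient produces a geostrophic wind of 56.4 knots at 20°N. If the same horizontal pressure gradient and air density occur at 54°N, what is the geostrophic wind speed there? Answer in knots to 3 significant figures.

With the same pressure gradient and density, V_g ∝ 1/f ∝ 1/sin φ.
V₂ = V₁ · sin φ₁ / sin φ₂ = 56.4 × sin 20° / sin 54°
V₂ = 56.4 × 0.3420/0.8090 = 23.8 knots

23.8 knots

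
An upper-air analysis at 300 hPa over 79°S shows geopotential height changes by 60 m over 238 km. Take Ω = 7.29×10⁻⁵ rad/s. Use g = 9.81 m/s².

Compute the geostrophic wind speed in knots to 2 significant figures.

Coriolis parameter at 79°S:
f = 2Ω sin φ = 2 × 7.29×10⁻⁵ × sin 79° = 1.43×10⁻⁴ s⁻¹
Height gradient: |∂Z/∂n| = 60 m / 238000 m = 2.52×10⁻⁴
On a pressure surface, geostrophic balance gives V_g = (g/f)|∂Z/∂n|:
V_g = 9.81 × 2.52×10⁻⁴ / 1.43×10⁻⁴ = 17.3 m/s
Converting: 17.3 m/s × 1.944 = 34 knots

34 knots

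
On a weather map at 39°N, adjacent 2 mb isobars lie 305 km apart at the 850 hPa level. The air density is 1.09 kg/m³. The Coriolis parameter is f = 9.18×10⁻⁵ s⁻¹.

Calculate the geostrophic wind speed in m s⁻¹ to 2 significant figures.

Pressure gradient: |∂P/∂n| = 200 Pa / 305000 m = 6.56×10⁻⁴ Pa/m
Geostrophic balance (pressure-gradient force = Coriolis force):
V_g = (1/(fρ)) |∂P/∂n| = 6.56×10⁻⁴ / (9.18×10⁻⁵ × 1.09) = 6.55 m/s

6.6 m s⁻¹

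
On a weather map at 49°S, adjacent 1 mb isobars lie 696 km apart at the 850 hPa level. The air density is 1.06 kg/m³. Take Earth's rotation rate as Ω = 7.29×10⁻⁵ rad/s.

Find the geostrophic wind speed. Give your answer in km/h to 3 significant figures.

4.43 km/h

Coriolis parameter at 49°S:
f = 2Ω sin φ = 2 × 7.29×10⁻⁵ × sin 49° = 1.10×10⁻⁴ s⁻¹
Pressure gradient: |∂P/∂n| = 100 Pa / 696000 m = 1.44×10⁻⁴ Pa/m
Geostrophic balance (pressure-gradient force = Coriolis force):
V_g = (1/(fρ)) |∂P/∂n| = 1.44×10⁻⁴ / (1.10×10⁻⁴ × 1.06) = 1.23 m/s
Converting: 1.23 m/s × 3.6 = 4.43 km/h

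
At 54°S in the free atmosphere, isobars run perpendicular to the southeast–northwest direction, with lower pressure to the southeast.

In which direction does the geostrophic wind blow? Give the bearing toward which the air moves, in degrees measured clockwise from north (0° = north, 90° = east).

The pressure-gradient force points toward the southeast (bearing 135°).
Geostrophic balance: in the Southern Hemisphere the Coriolis force deflects motion to the left, so the geostrophic wind blows 90° to the left of the pressure-gradient force (low pressure on the right).
Rotating 135° by 90° counterclockwise gives 045° — the wind blows toward the northeast.

045°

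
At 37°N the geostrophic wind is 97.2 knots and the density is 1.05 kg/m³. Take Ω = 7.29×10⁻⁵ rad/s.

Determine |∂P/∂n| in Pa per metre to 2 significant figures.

Coriolis parameter at 37°N:
f = 2Ω sin φ = 2 × 7.29×10⁻⁵ × sin 37° = 8.77×10⁻⁵ s⁻¹
Wind speed in SI: 97.2 knots = 50.0 m/s
Geostrophic balance rearranged: |∂P/∂n| = f ρ V_g
|∂P/∂n| = 8.77×10⁻⁵ × 1.05 × 50.0 = 4.61×10⁻³ Pa/m

4.6×10⁻³ Pa/m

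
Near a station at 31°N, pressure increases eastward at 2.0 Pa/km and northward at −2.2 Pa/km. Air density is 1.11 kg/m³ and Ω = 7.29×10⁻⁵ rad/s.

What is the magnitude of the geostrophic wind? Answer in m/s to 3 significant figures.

35.7 m/s

Coriolis parameter at 31°N:
f = 2Ω sin φ = 2 × 7.29×10⁻⁵ × sin 31° = 7.51×10⁻⁵ s⁻¹
Component geostrophic relations (x east, y north):
u_g = −(1/(fρ)) ∂P/∂y,  v_g = (1/(fρ)) ∂P/∂x
u_g = −(−2.2×10⁻³)/(7.51×10⁻⁵ × 1.11) = 26.4 m/s;  v_g = (2.0×10⁻³)/(7.51×10⁻⁵ × 1.11) = 24.0 m/s
|V_g| = √(u_g² + v_g²) = 35.7 m/s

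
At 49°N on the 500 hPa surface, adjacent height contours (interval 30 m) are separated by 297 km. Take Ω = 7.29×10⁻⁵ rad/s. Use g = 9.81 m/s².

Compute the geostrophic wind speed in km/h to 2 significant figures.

Coriolis parameter at 49°N:
f = 2Ω sin φ = 2 × 7.29×10⁻⁵ × sin 49° = 1.10×10⁻⁴ s⁻¹
Height gradient: |∂Z/∂n| = 30 m / 297000 m = 1.01×10⁻⁴
On a pressure surface, geostrophic balance gives V_g = (g/f)|∂Z/∂n|:
V_g = 9.81 × 1.01×10⁻⁴ / 1.10×10⁻⁴ = 9.01 m/s
Converting: 9.01 m/s × 3.6 = 32 km/h

32 km/h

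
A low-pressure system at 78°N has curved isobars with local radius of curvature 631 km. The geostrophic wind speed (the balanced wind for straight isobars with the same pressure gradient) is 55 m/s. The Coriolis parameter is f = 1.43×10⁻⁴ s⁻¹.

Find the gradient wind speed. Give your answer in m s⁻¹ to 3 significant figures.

38.5 m s⁻¹

Around a low, centrifugal force acts outward with Coriolis, so pressure-gradient force balances both:
(1/ρ)|∂P/∂n| = fV + V²/R  →  V² + fR·V − fR·V_g = 0
With fR = 1.43×10⁻⁴ × 631×10³ m = 90.2 m/s:
V = [−fR + √((fR)² + 4 fR V_g)]/2 = [−90.2 + √(90.2² + 4×90.2×55)]/2 = 38.5 m/s
Subgeostrophic (V < V_g = 55 m/s), as expected around a low.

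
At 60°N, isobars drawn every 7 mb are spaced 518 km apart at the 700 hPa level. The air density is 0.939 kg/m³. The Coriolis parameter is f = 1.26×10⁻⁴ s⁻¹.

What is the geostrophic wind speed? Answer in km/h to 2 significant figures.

41 km/h

Pressure gradient: |∂P/∂n| = 700 Pa / 518000 m = 1.35×10⁻³ Pa/m
Geostrophic balance (pressure-gradient force = Coriolis force):
V_g = (1/(fρ)) |∂P/∂n| = 1.35×10⁻³ / (1.26×10⁻⁴ × 0.939) = 11.4 m/s
Converting: 11.4 m/s × 3.6 = 41 km/h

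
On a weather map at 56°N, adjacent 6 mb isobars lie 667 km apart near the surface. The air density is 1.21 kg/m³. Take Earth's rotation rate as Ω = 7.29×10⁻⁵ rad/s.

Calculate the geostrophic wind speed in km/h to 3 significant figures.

22.1 km/h

Coriolis parameter at 56°N:
f = 2Ω sin φ = 2 × 7.29×10⁻⁵ × sin 56° = 1.21×10⁻⁴ s⁻¹
Pressure gradient: |∂P/∂n| = 600 Pa / 667000 m = 9.00×10⁻⁴ Pa/m
Geostrophic balance (pressure-gradient force = Coriolis force):
V_g = (1/(fρ)) |∂P/∂n| = 9.00×10⁻⁴ / (1.21×10⁻⁴ × 1.21) = 6.15 m/s
Converting: 6.15 m/s × 3.6 = 22.1 km/h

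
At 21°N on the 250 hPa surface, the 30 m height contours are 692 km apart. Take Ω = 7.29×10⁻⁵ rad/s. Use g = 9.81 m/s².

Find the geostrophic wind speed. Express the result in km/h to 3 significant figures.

29.3 km/h

Coriolis parameter at 21°N:
f = 2Ω sin φ = 2 × 7.29×10⁻⁵ × sin 21° = 5.23×10⁻⁵ s⁻¹
Height gradient: |∂Z/∂n| = 30 m / 692000 m = 4.34×10⁻⁵
On a pressure surface, geostrophic balance gives V_g = (g/f)|∂Z/∂n|:
V_g = 9.81 × 4.34×10⁻⁵ / 5.23×10⁻⁵ = 8.14 m/s
Converting: 8.14 m/s × 3.6 = 29.3 km/h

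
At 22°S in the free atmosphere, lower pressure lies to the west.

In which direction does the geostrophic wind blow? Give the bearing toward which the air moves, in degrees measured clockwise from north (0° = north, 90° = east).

The pressure-gradient force points toward the west (bearing 270°).
Geostrophic balance: in the Southern Hemisphere the Coriolis force deflects motion to the left, so the geostrophic wind blows 90° to the left of the pressure-gradient force (low pressure on the right).
Rotating 270° by 90° counterclockwise gives 180° — the wind blows toward the south.

180°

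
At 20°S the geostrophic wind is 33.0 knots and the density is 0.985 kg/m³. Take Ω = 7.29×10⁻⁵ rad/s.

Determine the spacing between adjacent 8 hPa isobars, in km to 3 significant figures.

959 km

Coriolis parameter at 20°S:
f = 2Ω sin φ = 2 × 7.29×10⁻⁵ × sin 20° = 4.99×10⁻⁵ s⁻¹
Wind speed in SI: 33.0 knots = 17.0 m/s
Geostrophic balance rearranged: |∂P/∂n| = f ρ V_g
|∂P/∂n| = 4.99×10⁻⁵ × 0.985 × 17.0 = 8.34×10⁻⁴ Pa/m
Isobar spacing: Δn = ΔP/|∂P/∂n| = 800 Pa / 8.34×10⁻⁴ Pa/m = 959384 m ≈ 959 km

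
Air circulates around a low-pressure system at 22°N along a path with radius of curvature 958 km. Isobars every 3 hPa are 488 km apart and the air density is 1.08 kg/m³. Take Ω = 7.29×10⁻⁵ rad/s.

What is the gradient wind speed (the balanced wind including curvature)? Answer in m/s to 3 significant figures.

8.91 m/s

Coriolis parameter at 22°N:
f = 2Ω sin φ = 2 × 7.29×10⁻⁵ × sin 22° = 5.46×10⁻⁵ s⁻¹
Pressure gradient: |∂P/∂n| = 300 Pa / 488000 m = 6.15×10⁻⁴ Pa/m
Geostrophic speed: V_g = |∂P/∂n|/(fρ) = 6.15×10⁻⁴/(5.46×10⁻⁵ × 1.08) = 10.4 m/s
Around a low, centrifugal force acts outward with Coriolis, so pressure-gradient force balances both:
(1/ρ)|∂P/∂n| = fV + V²/R  →  V² + fR·V − fR·V_g = 0
With fR = 5.46×10⁻⁵ × 958×10³ m = 52.3 m/s:
V = [−fR + √((fR)² + 4 fR V_g)]/2 = [−52.3 + √(52.3² + 4×52.3×10.4)]/2 = 8.91 m/s
Subgeostrophic (V < V_g = 10.4 m/s), as expected around a low.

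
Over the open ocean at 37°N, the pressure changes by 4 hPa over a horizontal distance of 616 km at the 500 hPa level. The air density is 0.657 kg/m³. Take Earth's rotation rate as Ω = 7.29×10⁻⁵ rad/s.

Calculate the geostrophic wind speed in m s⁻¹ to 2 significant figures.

11 m s⁻¹

Coriolis parameter at 37°N:
f = 2Ω sin φ = 2 × 7.29×10⁻⁵ × sin 37° = 8.77×10⁻⁵ s⁻¹
Pressure gradient: |∂P/∂n| = 400 Pa / 616000 m = 6.49×10⁻⁴ Pa/m
Geostrophic balance (pressure-gradient force = Coriolis force):
V_g = (1/(fρ)) |∂P/∂n| = 6.49×10⁻⁴ / (8.77×10⁻⁵ × 0.657) = 11.3 m/s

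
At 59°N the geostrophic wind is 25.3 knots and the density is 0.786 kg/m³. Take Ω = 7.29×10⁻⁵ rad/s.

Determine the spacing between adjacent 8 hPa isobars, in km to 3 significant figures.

626 km

Coriolis parameter at 59°N:
f = 2Ω sin φ = 2 × 7.29×10⁻⁵ × sin 59° = 1.25×10⁻⁴ s⁻¹
Wind speed in SI: 25.3 knots = 13.0 m/s
Geostrophic balance rearranged: |∂P/∂n| = f ρ V_g
|∂P/∂n| = 1.25×10⁻⁴ × 0.786 × 13.0 = 1.28×10⁻³ Pa/m
Isobar spacing: Δn = ΔP/|∂P/∂n| = 800 Pa / 1.28×10⁻³ Pa/m = 625728 m ≈ 626 km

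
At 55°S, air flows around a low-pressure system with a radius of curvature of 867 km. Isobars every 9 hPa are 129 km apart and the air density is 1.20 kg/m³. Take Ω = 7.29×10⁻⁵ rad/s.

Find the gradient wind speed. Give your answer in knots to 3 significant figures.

70.2 knots

Coriolis parameter at 55°S:
f = 2Ω sin φ = 2 × 7.29×10⁻⁵ × sin 55° = 1.19×10⁻⁴ s⁻¹
Pressure gradient: |∂P/∂n| = 900 Pa / 129000 m = 6.98×10⁻³ Pa/m
Geostrophic speed: V_g = |∂P/∂n|/(fρ) = 6.98×10⁻³/(1.19×10⁻⁴ × 1.20) = 48.7 m/s
Around a low, centrifugal force acts outward with Coriolis, so pressure-gradient force balances both:
(1/ρ)|∂P/∂n| = fV + V²/R  →  V² + fR·V − fR·V_g = 0
With fR = 1.19×10⁻⁴ × 867×10³ m = 104 m/s:
V = [−fR + √((fR)² + 4 fR V_g)]/2 = [−104 + √(104² + 4×104×48.7)]/2 = 36.1 m/s
Subgeostrophic (V < V_g = 48.7 m/s), as expected around a low.
Converting: 36.1 m/s × 1.944 = 70.2 knots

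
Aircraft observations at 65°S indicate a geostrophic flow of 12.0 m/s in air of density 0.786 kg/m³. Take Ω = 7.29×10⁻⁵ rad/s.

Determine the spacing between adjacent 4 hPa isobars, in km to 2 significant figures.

320 km

Coriolis parameter at 65°S:
f = 2Ω sin φ = 2 × 7.29×10⁻⁵ × sin 65° = 1.32×10⁻⁴ s⁻¹
Geostrophic balance rearranged: |∂P/∂n| = f ρ V_g
|∂P/∂n| = 1.32×10⁻⁴ × 0.786 × 12.0 = 1.25×10⁻³ Pa/m
Isobar spacing: Δn = ΔP/|∂P/∂n| = 400 Pa / 1.25×10⁻³ Pa/m = 320939 m ≈ 320 km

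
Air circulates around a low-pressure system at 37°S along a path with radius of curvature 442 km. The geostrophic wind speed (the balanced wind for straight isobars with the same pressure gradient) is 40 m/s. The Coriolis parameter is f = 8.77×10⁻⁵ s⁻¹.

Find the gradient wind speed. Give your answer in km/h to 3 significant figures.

Around a low, centrifugal force acts outward with Coriolis, so pressure-gradient force balances both:
(1/ρ)|∂P/∂n| = fV + V²/R  →  V² + fR·V − fR·V_g = 0
With fR = 8.77×10⁻⁵ × 442×10³ m = 38.8 m/s:
V = [−fR + √((fR)² + 4 fR V_g)]/2 = [−38.8 + √(38.8² + 4×38.8×40)]/2 = 24.5 m/s
Subgeostrophic (V < V_g = 40 m/s), as expected around a low.
Converting: 24.5 m/s × 3.6 = 88.2 km/h

88.2 km/h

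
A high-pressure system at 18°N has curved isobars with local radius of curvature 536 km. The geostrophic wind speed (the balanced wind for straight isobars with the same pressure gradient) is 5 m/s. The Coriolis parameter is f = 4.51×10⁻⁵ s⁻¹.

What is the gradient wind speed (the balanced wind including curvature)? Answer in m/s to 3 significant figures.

Around a high, pressure-gradient force acts outward with centrifugal, so Coriolis balances both:
fV = (1/ρ)|∂P/∂n| + V²/R  →  V² − fR·V + fR·V_g = 0
With fR = 4.51×10⁻⁵ × 536×10³ m = 24.2 m/s:
V = [fR − √((fR)² − 4 fR V_g)]/2 = [24.2 − √(24.2² − 4×24.2×5)]/2 = 7.06 m/s
Supergeostrophic (V > V_g = 5 m/s), as expected around a high.

7.06 m/s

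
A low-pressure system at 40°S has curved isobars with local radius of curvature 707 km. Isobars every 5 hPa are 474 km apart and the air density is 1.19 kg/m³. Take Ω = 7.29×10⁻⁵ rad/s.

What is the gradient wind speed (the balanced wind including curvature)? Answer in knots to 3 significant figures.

16.3 knots

Coriolis parameter at 40°S:
f = 2Ω sin φ = 2 × 7.29×10⁻⁵ × sin 40° = 9.37×10⁻⁵ s⁻¹
Pressure gradient: |∂P/∂n| = 500 Pa / 474000 m = 1.05×10⁻³ Pa/m
Geostrophic speed: V_g = |∂P/∂n|/(fρ) = 1.05×10⁻³/(9.37×10⁻⁵ × 1.19) = 9.46 m/s
Around a low, centrifugal force acts outward with Coriolis, so pressure-gradient force balances both:
(1/ρ)|∂P/∂n| = fV + V²/R  →  V² + fR·V − fR·V_g = 0
With fR = 9.37×10⁻⁵ × 707×10³ m = 66.3 m/s:
V = [−fR + √((fR)² + 4 fR V_g)]/2 = [−66.3 + √(66.3² + 4×66.3×9.46)]/2 = 8.39 m/s
Subgeostrophic (V < V_g = 9.46 m/s), as expected around a low.
Converting: 8.39 m/s × 1.944 = 16.3 knots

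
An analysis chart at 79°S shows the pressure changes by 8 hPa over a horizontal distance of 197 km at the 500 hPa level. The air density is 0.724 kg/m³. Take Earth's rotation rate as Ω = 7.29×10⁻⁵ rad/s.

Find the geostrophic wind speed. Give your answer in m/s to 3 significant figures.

39.2 m/s

Coriolis parameter at 79°S:
f = 2Ω sin φ = 2 × 7.29×10⁻⁵ × sin 79° = 1.43×10⁻⁴ s⁻¹
Pressure gradient: |∂P/∂n| = 800 Pa / 197000 m = 4.06×10⁻³ Pa/m
Geostrophic balance (pressure-gradient force = Coriolis force):
V_g = (1/(fρ)) |∂P/∂n| = 4.06×10⁻³ / (1.43×10⁻⁴ × 0.724) = 39.2 m/s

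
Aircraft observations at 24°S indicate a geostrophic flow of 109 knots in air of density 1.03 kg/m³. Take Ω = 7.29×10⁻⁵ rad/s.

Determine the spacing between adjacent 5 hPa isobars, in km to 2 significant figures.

150 km

Coriolis parameter at 24°S:
f = 2Ω sin φ = 2 × 7.29×10⁻⁵ × sin 24° = 5.93×10⁻⁵ s⁻¹
Wind speed in SI: 109 knots = 56.1 m/s
Geostrophic balance rearranged: |∂P/∂n| = f ρ V_g
|∂P/∂n| = 5.93×10⁻⁵ × 1.03 × 56.1 = 3.43×10⁻³ Pa/m
Isobar spacing: Δn = ΔP/|∂P/∂n| = 500 Pa / 3.43×10⁻³ Pa/m = 145981 m ≈ 150 km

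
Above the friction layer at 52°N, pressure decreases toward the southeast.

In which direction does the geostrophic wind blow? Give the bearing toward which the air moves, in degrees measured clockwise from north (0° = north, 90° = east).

The pressure-gradient force points toward the southeast (bearing 135°).
Geostrophic balance: in the Northern Hemisphere the Coriolis force deflects motion to the right, so the geostrophic wind blows 90° to the right of the pressure-gradient force (low pressure on the left).
Rotating 135° by 90° clockwise gives 225° — the wind blows toward the southwest.

225°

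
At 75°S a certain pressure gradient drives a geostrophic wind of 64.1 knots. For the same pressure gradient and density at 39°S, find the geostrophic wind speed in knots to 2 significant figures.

98 knots

With the same pressure gradient and density, V_g ∝ 1/f ∝ 1/sin φ.
V₂ = V₁ · sin φ₁ / sin φ₂ = 64.1 × sin 75° / sin 39°
V₂ = 64.1 × 0.9659/0.6293 = 98 knots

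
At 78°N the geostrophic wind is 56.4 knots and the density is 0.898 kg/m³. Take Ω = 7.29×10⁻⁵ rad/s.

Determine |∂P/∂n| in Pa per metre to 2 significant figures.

Coriolis parameter at 78°N:
f = 2Ω sin φ = 2 × 7.29×10⁻⁵ × sin 78° = 1.43×10⁻⁴ s⁻¹
Wind speed in SI: 56.4 knots = 29.0 m/s
Geostrophic balance rearranged: |∂P/∂n| = f ρ V_g
|∂P/∂n| = 1.43×10⁻⁴ × 0.898 × 29.0 = 3.72×10⁻³ Pa/m

3.7×10⁻³ Pa/m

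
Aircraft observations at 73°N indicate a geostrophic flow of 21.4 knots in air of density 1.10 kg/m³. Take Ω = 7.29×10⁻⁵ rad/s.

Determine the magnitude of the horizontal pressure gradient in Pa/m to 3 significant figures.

1.69×10⁻³ Pa/m

Coriolis parameter at 73°N:
f = 2Ω sin φ = 2 × 7.29×10⁻⁵ × sin 73° = 1.39×10⁻⁴ s⁻¹
Wind speed in SI: 21.4 knots = 11.0 m/s
Geostrophic balance rearranged: |∂P/∂n| = f ρ V_g
|∂P/∂n| = 1.39×10⁻⁴ × 1.10 × 11.0 = 1.69×10⁻³ Pa/m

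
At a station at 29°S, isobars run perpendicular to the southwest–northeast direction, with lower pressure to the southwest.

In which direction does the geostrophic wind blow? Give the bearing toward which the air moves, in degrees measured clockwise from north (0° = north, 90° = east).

135°

The pressure-gradient force points toward the southwest (bearing 225°).
Geostrophic balance: in the Southern Hemisphere the Coriolis force deflects motion to the left, so the geostrophic wind blows 90° to the left of the pressure-gradient force (low pressure on the right).
Rotating 225° by 90° counterclockwise gives 135° — the wind blows toward the southeast.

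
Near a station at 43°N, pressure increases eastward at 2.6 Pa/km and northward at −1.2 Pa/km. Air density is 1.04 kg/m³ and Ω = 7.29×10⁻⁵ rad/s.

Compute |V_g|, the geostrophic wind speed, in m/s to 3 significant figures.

27.7 m/s

Coriolis parameter at 43°N:
f = 2Ω sin φ = 2 × 7.29×10⁻⁵ × sin 43° = 9.94×10⁻⁵ s⁻¹
Component geostrophic relations (x east, y north):
u_g = −(1/(fρ)) ∂P/∂y,  v_g = (1/(fρ)) ∂P/∂x
u_g = −(−1.2×10⁻³)/(9.94×10⁻⁵ × 1.04) = 11.6 m/s;  v_g = (2.6×10⁻³)/(9.94×10⁻⁵ × 1.04) = 25.1 m/s
|V_g| = √(u_g² + v_g²) = 27.7 m/s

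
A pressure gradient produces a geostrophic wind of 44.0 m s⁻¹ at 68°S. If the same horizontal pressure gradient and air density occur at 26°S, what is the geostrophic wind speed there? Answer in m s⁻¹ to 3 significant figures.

93.1 m s⁻¹

With the same pressure gradient and density, V_g ∝ 1/f ∝ 1/sin φ.
V₂ = V₁ · sin φ₁ / sin φ₂ = 44.0 × sin 68° / sin 26°
V₂ = 44.0 × 0.9272/0.4384 = 93.1 m s⁻¹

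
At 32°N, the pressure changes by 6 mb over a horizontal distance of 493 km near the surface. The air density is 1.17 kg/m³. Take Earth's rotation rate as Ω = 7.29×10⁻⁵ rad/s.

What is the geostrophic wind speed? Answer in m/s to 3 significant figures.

Coriolis parameter at 32°N:
f = 2Ω sin φ = 2 × 7.29×10⁻⁵ × sin 32° = 7.73×10⁻⁵ s⁻¹
Pressure gradient: |∂P/∂n| = 600 Pa / 493000 m = 1.22×10⁻³ Pa/m
Geostrophic balance (pressure-gradient force = Coriolis force):
V_g = (1/(fρ)) |∂P/∂n| = 1.22×10⁻³ / (7.73×10⁻⁵ × 1.17) = 13.5 m/s

13.5 m/s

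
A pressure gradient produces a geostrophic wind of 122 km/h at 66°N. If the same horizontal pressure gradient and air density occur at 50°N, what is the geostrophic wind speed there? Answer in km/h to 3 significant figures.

With the same pressure gradient and density, V_g ∝ 1/f ∝ 1/sin φ.
V₂ = V₁ · sin φ₁ / sin φ₂ = 122 × sin 66° / sin 50°
V₂ = 122 × 0.9135/0.7660 = 145 km/h

145 km/h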